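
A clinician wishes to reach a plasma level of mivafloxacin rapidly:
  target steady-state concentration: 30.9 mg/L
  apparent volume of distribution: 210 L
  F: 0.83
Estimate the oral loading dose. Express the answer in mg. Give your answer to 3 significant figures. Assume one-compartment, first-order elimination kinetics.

LD = Css × Vd / F = 30.9 × 210 / 0.83 = 7818 mg

7820 mg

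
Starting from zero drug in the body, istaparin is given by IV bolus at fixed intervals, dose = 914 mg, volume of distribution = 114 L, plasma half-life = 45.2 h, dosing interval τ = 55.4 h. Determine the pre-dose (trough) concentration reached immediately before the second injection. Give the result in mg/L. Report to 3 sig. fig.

3.43 mg/L

C₀ per dose = Dose / Vd = 914 / 114 = 8.018 mg/L
k = ln2 / t½ = 0.693147 / 45.2 = 0.01534 h⁻¹
Fraction remaining after one interval: r = e^(−kτ) = e^(−0.01534 × 55.4) = 0.4275
Before dose 2, 1 dose has been given (aged 1τ).
C_trough = C₀ × r = 8.018 × 0.4275 = 3.428 mg/L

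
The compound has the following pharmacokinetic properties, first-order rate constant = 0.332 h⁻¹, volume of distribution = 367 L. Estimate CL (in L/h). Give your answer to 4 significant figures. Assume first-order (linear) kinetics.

CL = k × Vd = 0.332 × 367 = 121.8 L/h

121.8 L/h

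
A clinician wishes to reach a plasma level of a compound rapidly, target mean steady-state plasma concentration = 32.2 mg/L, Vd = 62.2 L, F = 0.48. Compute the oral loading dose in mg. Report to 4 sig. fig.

4173 mg

LD = Css × Vd / F = 32.2 × 62.2 / 0.48 = 4173 mg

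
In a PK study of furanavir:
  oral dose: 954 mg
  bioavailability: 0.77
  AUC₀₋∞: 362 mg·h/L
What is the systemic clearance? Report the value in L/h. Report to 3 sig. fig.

CL = F·Dose / AUC = 0.77 × 954 / 362 = 2.029 L/h

2.03 L/h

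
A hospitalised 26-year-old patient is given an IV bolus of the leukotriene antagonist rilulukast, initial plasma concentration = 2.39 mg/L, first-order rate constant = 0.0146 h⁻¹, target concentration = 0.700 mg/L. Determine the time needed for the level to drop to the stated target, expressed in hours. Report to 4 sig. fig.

84.11 h

t = ln(C₀ / C) / k = ln(2.390 / 0.700) / 0.01460
  = ln(3.414) / 0.01460 = 1.228 / 0.01460 = 84.11 h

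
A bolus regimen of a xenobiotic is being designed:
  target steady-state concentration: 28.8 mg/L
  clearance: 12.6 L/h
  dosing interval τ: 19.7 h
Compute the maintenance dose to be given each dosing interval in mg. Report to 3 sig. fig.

7150 mg

At steady state, Dose/τ = Css × CL.
Dose = Css × CL × τ = 28.8 × 12.60 × 19.7 = 7149 mg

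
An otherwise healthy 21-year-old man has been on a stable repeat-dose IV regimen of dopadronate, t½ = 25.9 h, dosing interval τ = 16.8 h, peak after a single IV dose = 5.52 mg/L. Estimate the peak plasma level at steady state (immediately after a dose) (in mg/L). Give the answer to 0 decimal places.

15 mg/L

k = ln2 / t½ = 0.693147 / 25.9 = 0.02676 h⁻¹
e^(−kτ) = e^(−0.02676 × 16.8) = 0.6379
Accumulation ratio R = 1 / (1 − e^(−kτ)) = 1 / (1 − 0.6379) = 2.762
Steady-state peak = C₀ × R = 5.52 × 2.762 = 15.25 mg/L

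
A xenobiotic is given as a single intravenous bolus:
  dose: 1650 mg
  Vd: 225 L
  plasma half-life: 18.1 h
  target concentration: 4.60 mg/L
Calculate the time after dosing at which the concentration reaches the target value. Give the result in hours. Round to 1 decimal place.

12.2 h

C₀ = Dose / Vd = 1650 / 225 = 7.333 mg/L
k = ln2 / t½ = 0.693147 / 18.1 = 0.03830 h⁻¹
t = ln(C₀ / C) / k = ln(7.333 / 4.60) / 0.03830
  = ln(1.594) / 0.03830 = 0.4662 / 0.03830 = 12.17 h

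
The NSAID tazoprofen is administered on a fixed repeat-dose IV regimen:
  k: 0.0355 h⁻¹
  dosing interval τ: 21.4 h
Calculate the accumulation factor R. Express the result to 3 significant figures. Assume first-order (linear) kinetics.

e^(−kτ) = e^(−0.03550 × 21.4) = 0.4678
Accumulation ratio R = 1 / (1 − e^(−kτ)) = 1 / (1 − 0.4678) = 1.879

1.88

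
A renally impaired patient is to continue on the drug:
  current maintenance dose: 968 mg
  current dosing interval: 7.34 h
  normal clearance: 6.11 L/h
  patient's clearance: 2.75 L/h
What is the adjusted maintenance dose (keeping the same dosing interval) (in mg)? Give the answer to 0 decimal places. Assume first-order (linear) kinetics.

To keep the same average steady-state level, dosing rate must scale with clearance.
CL ratio = 2.75 / 6.11 = 0.4501
New dose (same interval) = 968 × 0.4501 = 435.7 mg

436 mg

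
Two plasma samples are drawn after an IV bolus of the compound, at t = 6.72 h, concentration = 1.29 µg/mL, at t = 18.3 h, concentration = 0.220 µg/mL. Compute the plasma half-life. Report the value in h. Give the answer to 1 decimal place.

4.5 h

k = ln(C₁/C₂) / (t₂ − t₁) = ln(1.29/0.220) / (18.3 − 6.72)
  = 1.769 / 11.58 = 0.1528 h⁻¹
t½ = ln2 / k = 0.693147 / 0.1528 = 4.536 h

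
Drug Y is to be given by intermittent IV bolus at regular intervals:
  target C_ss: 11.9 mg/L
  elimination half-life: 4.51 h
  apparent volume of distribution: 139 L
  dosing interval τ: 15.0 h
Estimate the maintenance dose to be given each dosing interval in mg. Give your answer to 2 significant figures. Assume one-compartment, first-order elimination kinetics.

3800 mg

k = ln2 / t½ = 0.693147 / 4.51 = 0.1537 h⁻¹
CL = k × Vd = 0.1537 × 139 = 21.36 L/h
At steady state, Dose/τ = Css × CL.
Dose = Css × CL × τ = 11.9 × 21.36 × 15.0 = 3813 mg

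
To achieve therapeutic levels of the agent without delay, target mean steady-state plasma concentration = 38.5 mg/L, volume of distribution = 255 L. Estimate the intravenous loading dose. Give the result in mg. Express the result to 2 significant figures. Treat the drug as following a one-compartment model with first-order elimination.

9800 mg

LD = Css × Vd = 38.5 × 255 = 9818 mg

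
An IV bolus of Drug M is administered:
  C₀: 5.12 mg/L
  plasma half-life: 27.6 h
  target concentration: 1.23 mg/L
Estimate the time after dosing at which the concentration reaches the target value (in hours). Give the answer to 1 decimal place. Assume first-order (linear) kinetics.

56.8 h

k = ln2 / t½ = 0.693147 / 27.6 = 0.02511 h⁻¹
t = ln(C₀ / C) / k = ln(5.120 / 1.23) / 0.02511
  = ln(4.163) / 0.02511 = 1.426 / 0.02511 = 56.79 h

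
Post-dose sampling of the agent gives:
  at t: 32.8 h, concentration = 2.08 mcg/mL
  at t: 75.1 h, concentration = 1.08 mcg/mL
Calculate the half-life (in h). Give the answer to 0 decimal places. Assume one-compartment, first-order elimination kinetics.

k = ln(C₁/C₂) / (t₂ − t₁) = ln(2.08/1.08) / (75.1 − 32.8)
  = 0.6554 / 42.30 = 0.01549 h⁻¹
t½ = ln2 / k = 0.693147 / 0.01549 = 44.75 h

45 h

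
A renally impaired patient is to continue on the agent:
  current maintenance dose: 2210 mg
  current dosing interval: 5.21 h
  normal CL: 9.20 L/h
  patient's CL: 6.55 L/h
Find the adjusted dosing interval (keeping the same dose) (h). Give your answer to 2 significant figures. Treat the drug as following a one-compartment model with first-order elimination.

7.3 h

To keep the same average steady-state level, dosing rate must scale with clearance.
CL ratio = 6.55 / 9.20 = 0.7120
New interval (same dose) = 5.21 / 0.7120 = 7.317 h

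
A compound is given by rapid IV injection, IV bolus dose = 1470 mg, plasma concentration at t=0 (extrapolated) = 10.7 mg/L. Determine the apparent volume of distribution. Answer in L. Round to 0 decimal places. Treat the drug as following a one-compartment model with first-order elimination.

Vd = Dose / C₀ = 1470 / 10.7 = 137.4 L

137 L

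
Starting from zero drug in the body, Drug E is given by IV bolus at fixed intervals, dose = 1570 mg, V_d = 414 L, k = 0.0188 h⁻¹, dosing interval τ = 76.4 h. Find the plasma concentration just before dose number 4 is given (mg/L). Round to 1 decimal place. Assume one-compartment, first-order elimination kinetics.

1.2 mg/L

C₀ per dose = Dose / Vd = 1570 / 414 = 3.792 mg/L
Fraction remaining after one interval: r = e^(−kτ) = e^(−0.01880 × 76.4) = 0.2378
Before dose 4, 3 doses have been given (aged 1τ, 2τ, 3τ).
C_trough = C₀ × (r + r² + … + r^3) = C₀ × r(1−r^3)/(1−r)
        = 3.792 × 0.2378 × (1 − 0.01345) / (1 − 0.2378) = 1.167 mg/L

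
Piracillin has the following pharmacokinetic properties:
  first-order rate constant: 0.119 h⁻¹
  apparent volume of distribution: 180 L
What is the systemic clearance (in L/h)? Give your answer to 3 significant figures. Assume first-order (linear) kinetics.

21.4 L/h

CL = k × Vd = 0.119 × 180 = 21.42 L/h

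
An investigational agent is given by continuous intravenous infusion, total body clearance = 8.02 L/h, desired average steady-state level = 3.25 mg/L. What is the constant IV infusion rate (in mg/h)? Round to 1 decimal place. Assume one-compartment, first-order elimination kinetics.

At steady state, infusion rate R₀ = Css × CL = 3.25 × 8.020 = 26.07 mg/h

26.1 mg/h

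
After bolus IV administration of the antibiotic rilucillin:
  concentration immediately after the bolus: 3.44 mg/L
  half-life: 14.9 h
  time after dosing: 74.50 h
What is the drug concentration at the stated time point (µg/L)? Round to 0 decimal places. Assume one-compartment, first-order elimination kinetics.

108 µg/L

k = ln2 / t½ = 0.693147 / 14.9 = 0.04652 h⁻¹
t / t½ = 74.50 / 14.9 = 5 half-lives
C = C₀ × (1/2)^5 = 3.440 × 0.03125 = 0.1075 mg/L
Convert: 0.1075 mg/L × 1000 = 107.5 µg/L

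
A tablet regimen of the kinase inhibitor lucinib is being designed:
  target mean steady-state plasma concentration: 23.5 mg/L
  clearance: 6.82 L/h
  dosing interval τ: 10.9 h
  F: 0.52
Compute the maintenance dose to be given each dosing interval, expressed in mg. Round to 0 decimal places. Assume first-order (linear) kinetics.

At steady state, F × (Dose/τ) = Css × CL.
Dose = Css × CL × τ / F = 23.5 × 6.820 × 10.9 / 0.52 = 3360 mg

3360 mg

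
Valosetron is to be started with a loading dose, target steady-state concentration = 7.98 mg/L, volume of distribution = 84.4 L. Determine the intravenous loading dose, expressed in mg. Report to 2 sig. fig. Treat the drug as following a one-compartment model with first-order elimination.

LD = Css × Vd = 7.98 × 84.4 = 673.5 mg

670 mg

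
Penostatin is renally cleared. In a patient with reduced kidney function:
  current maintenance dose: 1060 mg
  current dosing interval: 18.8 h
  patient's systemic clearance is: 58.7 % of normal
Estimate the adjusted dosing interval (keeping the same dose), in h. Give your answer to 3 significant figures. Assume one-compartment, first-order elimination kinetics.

To keep the same average steady-state level, dosing rate must scale with clearance.
CL ratio = 58.7 / 100 = 0.5870
New interval (same dose) = 18.8 / 0.5870 = 32.03 h

32.0 h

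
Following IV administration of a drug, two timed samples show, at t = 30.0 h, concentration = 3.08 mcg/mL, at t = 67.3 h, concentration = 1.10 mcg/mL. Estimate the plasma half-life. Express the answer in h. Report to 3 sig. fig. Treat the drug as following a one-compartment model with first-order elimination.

k = ln(C₁/C₂) / (t₂ − t₁) = ln(3.08/1.10) / (67.3 − 30.0)
  = 1.030 / 37.30 = 0.02761 h⁻¹
t½ = ln2 / k = 0.693147 / 0.02761 = 25.10 h

25.1 h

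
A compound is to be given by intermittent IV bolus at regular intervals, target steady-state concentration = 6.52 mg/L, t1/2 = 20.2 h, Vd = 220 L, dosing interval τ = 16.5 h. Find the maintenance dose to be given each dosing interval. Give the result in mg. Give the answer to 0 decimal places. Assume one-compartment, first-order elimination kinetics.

k = ln2 / t½ = 0.693147 / 20.2 = 0.03431 h⁻¹
CL = k × Vd = 0.03431 × 220 = 7.548 L/h
At steady state, Dose/τ = Css × CL.
Dose = Css × CL × τ = 6.52 × 7.548 × 16.5 = 812.0 mg

812 mg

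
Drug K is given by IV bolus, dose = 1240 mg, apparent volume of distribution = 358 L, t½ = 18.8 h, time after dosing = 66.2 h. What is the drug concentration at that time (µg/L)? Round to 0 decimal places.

302 µg/L

C₀ = Dose / Vd = 1240 / 358 = 3.464 mg/L
k = ln2 / t½ = 0.693147 / 18.8 = 0.03687 h⁻¹
C = C₀ · e^(−k·t) = 3.464 × e^(−0.03687 × 66.2)
  = 3.464 × 0.08709 = 0.3017 mg/L
Convert: 0.3017 mg/L × 1000 = 301.7 µg/L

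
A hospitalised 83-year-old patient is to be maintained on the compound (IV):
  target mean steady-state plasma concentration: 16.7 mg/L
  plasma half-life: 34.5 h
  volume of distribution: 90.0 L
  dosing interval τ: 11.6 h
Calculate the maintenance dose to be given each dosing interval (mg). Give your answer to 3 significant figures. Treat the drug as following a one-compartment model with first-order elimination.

k = ln2 / t½ = 0.693147 / 34.5 = 0.02009 h⁻¹
CL = k × Vd = 0.02009 × 90.0 = 1.808 L/h
At steady state, Dose/τ = Css × CL.
Dose = Css × CL × τ = 16.7 × 1.808 × 11.6 = 350.2 mg

350 mg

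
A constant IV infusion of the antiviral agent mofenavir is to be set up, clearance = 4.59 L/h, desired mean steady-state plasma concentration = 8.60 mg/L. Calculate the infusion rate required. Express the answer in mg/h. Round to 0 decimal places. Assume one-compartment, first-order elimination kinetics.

39 mg/h

At steady state, infusion rate R₀ = Css × CL = 8.60 × 4.590 = 39.47 mg/h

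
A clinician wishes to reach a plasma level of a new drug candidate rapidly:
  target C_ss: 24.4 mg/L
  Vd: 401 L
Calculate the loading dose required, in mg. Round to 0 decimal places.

LD = Css × Vd = 24.4 × 401 = 9784 mg

9784 mg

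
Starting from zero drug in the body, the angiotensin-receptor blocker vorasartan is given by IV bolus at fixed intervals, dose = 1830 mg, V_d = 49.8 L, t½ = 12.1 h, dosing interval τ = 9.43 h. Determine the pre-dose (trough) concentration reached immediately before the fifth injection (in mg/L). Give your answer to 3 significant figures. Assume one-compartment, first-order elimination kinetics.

C₀ per dose = Dose / Vd = 1830 / 49.8 = 36.75 mg/L
k = ln2 / t½ = 0.693147 / 12.1 = 0.05728 h⁻¹
Fraction remaining after one interval: r = e^(−kτ) = e^(−0.05728 × 9.43) = 0.5827
Before dose 5, 4 doses have been given (aged 1τ, 2τ, 3τ, 4τ).
C_trough = C₀ × (r + r² + … + r^4) = C₀ × r(1−r^4)/(1−r)
        = 36.75 × 0.5827 × (1 − 0.1153) / (1 − 0.5827) = 45.40 mg/L

45.4 mg/L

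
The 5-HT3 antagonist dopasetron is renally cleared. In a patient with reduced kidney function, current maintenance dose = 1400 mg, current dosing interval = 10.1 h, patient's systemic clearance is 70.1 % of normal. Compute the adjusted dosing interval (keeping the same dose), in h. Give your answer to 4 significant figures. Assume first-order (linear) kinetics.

14.41 h

To keep the same average steady-state level, dosing rate must scale with clearance.
CL ratio = 70.1 / 100 = 0.7010
New interval (same dose) = 10.1 / 0.7010 = 14.41 h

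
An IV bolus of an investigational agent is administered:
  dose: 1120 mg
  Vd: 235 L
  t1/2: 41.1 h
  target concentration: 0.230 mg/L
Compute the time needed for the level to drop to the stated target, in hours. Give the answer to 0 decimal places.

C₀ = Dose / Vd = 1120 / 235 = 4.766 mg/L
k = ln2 / t½ = 0.693147 / 41.1 = 0.01686 h⁻¹
t = ln(C₀ / C) / k = ln(4.766 / 0.230) / 0.01686
  = ln(20.72) / 0.01686 = 3.031 / 0.01686 = 179.8 h

180 h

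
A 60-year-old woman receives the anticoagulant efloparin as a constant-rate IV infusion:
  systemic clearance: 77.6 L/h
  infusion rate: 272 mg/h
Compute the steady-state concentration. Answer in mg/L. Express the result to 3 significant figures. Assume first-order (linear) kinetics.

At steady state Css = R₀ / CL = 272 / 77.60 = 3.505 mg/L

3.51 mg/L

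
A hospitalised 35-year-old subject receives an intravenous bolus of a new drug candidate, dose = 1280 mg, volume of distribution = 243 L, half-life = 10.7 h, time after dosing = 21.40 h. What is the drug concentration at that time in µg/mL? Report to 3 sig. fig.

1.32 µg/mL

C₀ = Dose / Vd = 1280 / 243 = 5.267 mg/L
k = ln2 / t½ = 0.693147 / 10.7 = 0.06478 h⁻¹
t / t½ = 21.40 / 10.7 = 2 half-lives
C = C₀ × (1/2)^2 = 5.267 × 0.2500 = 1.317 mg/L
(1.317 mg/L = 1.317 µg/mL)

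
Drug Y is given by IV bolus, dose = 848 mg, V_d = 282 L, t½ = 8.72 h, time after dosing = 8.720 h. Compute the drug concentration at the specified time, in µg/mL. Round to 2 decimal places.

C₀ = Dose / Vd = 848.0 / 282 = 3.007 mg/L
k = ln2 / t½ = 0.693147 / 8.72 = 0.07949 h⁻¹
t / t½ = 8.720 / 8.72 = 1 half-lives
C = C₀ × (1/2)^1 = 3.007 × 0.5000 = 1.504 mg/L
(1.504 mg/L = 1.504 µg/mL)

1.50 µg/mL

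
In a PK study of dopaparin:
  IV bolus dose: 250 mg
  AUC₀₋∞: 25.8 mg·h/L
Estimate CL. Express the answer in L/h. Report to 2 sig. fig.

CL = Dose / AUC = 250 / 25.8 = 9.690 L/h

9.7 L/h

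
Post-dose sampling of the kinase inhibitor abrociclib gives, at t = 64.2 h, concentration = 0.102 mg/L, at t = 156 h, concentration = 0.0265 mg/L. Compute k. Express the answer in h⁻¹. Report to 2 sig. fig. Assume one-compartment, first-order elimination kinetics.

k = ln(C₁/C₂) / (t₂ − t₁) = ln(0.102/0.0265) / (156 − 64.2)
  = 1.348 / 91.80 = 0.01468 h⁻¹

0.015 h⁻¹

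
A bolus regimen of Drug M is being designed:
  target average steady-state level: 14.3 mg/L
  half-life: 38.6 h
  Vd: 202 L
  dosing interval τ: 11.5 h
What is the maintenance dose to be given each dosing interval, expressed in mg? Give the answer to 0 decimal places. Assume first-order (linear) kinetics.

597 mg

k = ln2 / t½ = 0.693147 / 38.6 = 0.01796 h⁻¹
CL = k × Vd = 0.01796 × 202 = 3.628 L/h
At steady state, Dose/τ = Css × CL.
Dose = Css × CL × τ = 14.3 × 3.628 × 11.5 = 596.6 mg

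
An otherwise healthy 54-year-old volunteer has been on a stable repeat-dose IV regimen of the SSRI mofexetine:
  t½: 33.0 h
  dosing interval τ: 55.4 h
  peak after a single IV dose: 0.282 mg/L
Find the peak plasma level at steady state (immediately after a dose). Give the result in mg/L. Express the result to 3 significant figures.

k = ln2 / t½ = 0.693147 / 33.0 = 0.02100 h⁻¹
e^(−kτ) = e^(−0.02100 × 55.4) = 0.3124
Accumulation ratio R = 1 / (1 − e^(−kτ)) = 1 / (1 − 0.3124) = 1.454
Steady-state peak = C₀ × R = 0.282 × 1.454 = 0.4100 mg/L

0.410 mg/L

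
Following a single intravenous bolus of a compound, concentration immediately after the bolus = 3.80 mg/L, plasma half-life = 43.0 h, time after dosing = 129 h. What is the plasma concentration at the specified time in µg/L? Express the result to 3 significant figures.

475 µg/L

k = ln2 / t½ = 0.693147 / 43.0 = 0.01612 h⁻¹
C = C₀ · e^(−k·t) = 3.800 × e^(−0.01612 × 129)
  = 3.800 × 0.1250 = 0.4750 mg/L
Convert: 0.4750 mg/L × 1000 = 475.0 µg/L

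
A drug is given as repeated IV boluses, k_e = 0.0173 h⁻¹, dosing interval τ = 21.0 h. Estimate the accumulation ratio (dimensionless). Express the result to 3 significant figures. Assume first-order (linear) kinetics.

3.28

e^(−kτ) = e^(−0.01730 × 21.0) = 0.6954
Accumulation ratio R = 1 / (1 − e^(−kτ)) = 1 / (1 − 0.6954) = 3.283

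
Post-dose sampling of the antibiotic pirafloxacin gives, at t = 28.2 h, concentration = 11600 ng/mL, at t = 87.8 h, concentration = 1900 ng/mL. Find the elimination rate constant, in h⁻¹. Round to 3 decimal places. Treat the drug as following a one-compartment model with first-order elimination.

k = ln(C₁/C₂) / (t₂ − t₁) = ln(11600/1900) / (87.8 − 28.2)
  = 1.809 / 59.60 = 0.03035 h⁻¹

0.030 h⁻¹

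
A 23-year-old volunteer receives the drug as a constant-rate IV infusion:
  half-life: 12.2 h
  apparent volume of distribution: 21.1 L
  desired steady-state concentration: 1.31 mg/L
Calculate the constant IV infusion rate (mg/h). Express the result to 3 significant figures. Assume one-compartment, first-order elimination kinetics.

k = ln2 / t½ = 0.693147 / 12.2 = 0.05682 h⁻¹
CL = k × Vd = 0.05682 × 21.1 = 1.199 L/h
At steady state, infusion rate R₀ = Css × CL = 1.31 × 1.199 = 1.571 mg/h

1.57 mg/h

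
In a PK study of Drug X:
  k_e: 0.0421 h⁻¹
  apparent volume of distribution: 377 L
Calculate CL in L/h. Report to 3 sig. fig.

CL = k × Vd = 0.0421 × 377 = 15.87 L/h

15.9 L/h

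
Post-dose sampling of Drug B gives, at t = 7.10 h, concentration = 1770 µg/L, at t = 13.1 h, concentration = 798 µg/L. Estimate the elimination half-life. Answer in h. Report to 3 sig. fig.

5.22 h

k = ln(C₁/C₂) / (t₂ − t₁) = ln(1770/798) / (13.1 − 7.10)
  = 0.7966 / 6.000 = 0.1328 h⁻¹
t½ = ln2 / k = 0.693147 / 0.1328 = 5.219 h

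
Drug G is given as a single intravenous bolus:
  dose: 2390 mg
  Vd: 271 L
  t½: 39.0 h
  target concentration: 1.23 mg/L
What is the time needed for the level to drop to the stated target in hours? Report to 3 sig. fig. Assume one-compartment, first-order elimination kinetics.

111 h

C₀ = Dose / Vd = 2390 / 271 = 8.819 mg/L
k = ln2 / t½ = 0.693147 / 39.0 = 0.01777 h⁻¹
t = ln(C₀ / C) / k = ln(8.819 / 1.23) / 0.01777
  = ln(7.170) / 0.01777 = 1.970 / 0.01777 = 110.9 h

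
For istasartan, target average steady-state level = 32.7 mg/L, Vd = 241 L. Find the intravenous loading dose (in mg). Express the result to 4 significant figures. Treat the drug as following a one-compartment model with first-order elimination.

LD = Css × Vd = 32.7 × 241 = 7881 mg

7881 mg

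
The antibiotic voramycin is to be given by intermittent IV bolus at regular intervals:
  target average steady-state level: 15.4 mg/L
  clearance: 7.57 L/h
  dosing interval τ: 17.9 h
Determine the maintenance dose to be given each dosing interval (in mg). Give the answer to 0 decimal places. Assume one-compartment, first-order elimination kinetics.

At steady state, Dose/τ = Css × CL.
Dose = Css × CL × τ = 15.4 × 7.570 × 17.9 = 2087 mg

2087 mg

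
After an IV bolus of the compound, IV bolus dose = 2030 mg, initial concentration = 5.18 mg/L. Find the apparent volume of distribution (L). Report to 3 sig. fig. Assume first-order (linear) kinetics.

Vd = Dose / C₀ = 2030 / 5.18 = 391.9 L

392 L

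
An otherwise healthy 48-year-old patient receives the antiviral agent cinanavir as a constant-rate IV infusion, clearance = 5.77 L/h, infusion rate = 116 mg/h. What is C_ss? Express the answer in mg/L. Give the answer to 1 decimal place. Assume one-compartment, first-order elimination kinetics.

At steady state Css = R₀ / CL = 116 / 5.770 = 20.10 mg/L

20.1 mg/L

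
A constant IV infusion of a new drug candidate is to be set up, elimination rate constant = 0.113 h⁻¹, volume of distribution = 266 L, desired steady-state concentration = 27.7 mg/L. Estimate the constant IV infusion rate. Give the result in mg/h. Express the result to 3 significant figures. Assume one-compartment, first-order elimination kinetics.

CL = k × Vd = 0.1130 × 266 = 30.06 L/h
At steady state, infusion rate R₀ = Css × CL = 27.7 × 30.06 = 832.7 mg/h

833 mg/h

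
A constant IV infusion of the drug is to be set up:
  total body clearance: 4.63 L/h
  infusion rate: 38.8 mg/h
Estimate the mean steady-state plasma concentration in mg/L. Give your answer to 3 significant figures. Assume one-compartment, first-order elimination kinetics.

8.38 mg/L

At steady state Css = R₀ / CL = 38.8 / 4.630 = 8.380 mg/L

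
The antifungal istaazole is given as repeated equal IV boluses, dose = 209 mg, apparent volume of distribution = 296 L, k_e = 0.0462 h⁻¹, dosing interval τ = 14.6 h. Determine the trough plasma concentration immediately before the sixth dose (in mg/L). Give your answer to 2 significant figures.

0.71 mg/L

C₀ per dose = Dose / Vd = 209 / 296 = 0.7061 mg/L
Fraction remaining after one interval: r = e^(−kτ) = e^(−0.04620 × 14.6) = 0.5094
Before dose 6, 5 doses have been given (aged 1τ, 2τ, 3τ, 4τ, 5τ).
C_trough = C₀ × (r + r² + … + r^5) = C₀ × r(1−r^5)/(1−r)
        = 0.7061 × 0.5094 × (1 − 0.03430) / (1 − 0.5094) = 0.7080 mg/L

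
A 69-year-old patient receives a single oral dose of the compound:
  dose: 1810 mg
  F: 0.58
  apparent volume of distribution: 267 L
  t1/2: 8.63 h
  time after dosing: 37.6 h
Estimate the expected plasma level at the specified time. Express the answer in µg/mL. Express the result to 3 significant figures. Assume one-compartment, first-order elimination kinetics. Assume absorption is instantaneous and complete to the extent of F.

Amount reaching circulation = F × Dose = 0.58 × 1810 = 1050 mg
C₀ = F·Dose / Vd = 1050 / 267 = 3.933 mg/L
k = ln2 / t½ = 0.693147 / 8.63 = 0.08032 h⁻¹
C = C₀ · e^(−k·t) = 3.933 × e^(−0.08032 × 37.6)
  = 3.933 × 0.04880 = 0.1919 mg/L
(0.1919 mg/L = 0.1919 µg/mL)

0.192 µg/mL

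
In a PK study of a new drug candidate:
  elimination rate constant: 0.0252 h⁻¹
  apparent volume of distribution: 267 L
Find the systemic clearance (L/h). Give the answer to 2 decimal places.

6.73 L/h

CL = k × Vd = 0.0252 × 267 = 6.728 L/h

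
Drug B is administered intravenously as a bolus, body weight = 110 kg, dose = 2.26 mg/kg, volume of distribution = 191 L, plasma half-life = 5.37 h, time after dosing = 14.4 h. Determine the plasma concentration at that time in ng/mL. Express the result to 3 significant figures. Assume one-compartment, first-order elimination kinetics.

203 ng/mL

Total dose = 2.26 × 110 = 248.6 mg
C₀ = Dose / Vd = 248.6 / 191 = 1.302 mg/L
k = ln2 / t½ = 0.693147 / 5.37 = 0.1291 h⁻¹
C = C₀ · e^(−k·t) = 1.302 × e^(−0.1291 × 14.4)
  = 1.302 × 0.1558 = 0.2029 mg/L
Convert: 0.2029 mg/L × 1000 = 202.9 ng/mL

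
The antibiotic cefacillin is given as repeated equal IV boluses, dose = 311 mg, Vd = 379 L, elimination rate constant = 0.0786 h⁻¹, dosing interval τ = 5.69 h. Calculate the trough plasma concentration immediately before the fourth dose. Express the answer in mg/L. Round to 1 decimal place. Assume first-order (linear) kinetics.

C₀ per dose = Dose / Vd = 311 / 379 = 0.8206 mg/L
Fraction remaining after one interval: r = e^(−kτ) = e^(−0.07860 × 5.69) = 0.6394
Before dose 4, 3 doses have been given (aged 1τ, 2τ, 3τ).
C_trough = C₀ × (r + r² + … + r^3) = C₀ × r(1−r^3)/(1−r)
        = 0.8206 × 0.6394 × (1 − 0.2614) / (1 − 0.6394) = 1.075 mg/L

1.1 mg/L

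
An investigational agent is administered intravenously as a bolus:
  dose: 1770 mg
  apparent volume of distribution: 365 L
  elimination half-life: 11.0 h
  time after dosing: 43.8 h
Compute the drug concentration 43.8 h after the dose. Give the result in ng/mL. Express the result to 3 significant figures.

C₀ = Dose / Vd = 1770 / 365 = 4.849 mg/L
k = ln2 / t½ = 0.693147 / 11.0 = 0.06301 h⁻¹
C = C₀ · e^(−k·t) = 4.849 × e^(−0.06301 × 43.8)
  = 4.849 × 0.06330 = 0.3069 mg/L
Convert: 0.3069 mg/L × 1000 = 306.9 ng/mL

307 ng/mL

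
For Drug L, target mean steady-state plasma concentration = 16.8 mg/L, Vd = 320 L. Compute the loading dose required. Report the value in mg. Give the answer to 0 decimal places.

LD = Css × Vd = 16.8 × 320 = 5376 mg

5376 mg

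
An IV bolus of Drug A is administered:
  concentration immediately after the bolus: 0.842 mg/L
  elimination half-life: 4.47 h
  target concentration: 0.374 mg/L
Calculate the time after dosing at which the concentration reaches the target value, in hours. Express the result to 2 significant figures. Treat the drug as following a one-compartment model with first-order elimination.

5.2 h

k = ln2 / t½ = 0.693147 / 4.47 = 0.1551 h⁻¹
t = ln(C₀ / C) / k = ln(0.8420 / 0.374) / 0.1551
  = ln(2.251) / 0.1551 = 0.8114 / 0.1551 = 5.231 h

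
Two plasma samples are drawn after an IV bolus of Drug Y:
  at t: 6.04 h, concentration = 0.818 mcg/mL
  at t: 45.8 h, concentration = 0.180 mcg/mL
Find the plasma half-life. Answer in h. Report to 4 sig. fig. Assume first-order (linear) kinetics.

k = ln(C₁/C₂) / (t₂ − t₁) = ln(0.818/0.180) / (45.8 − 6.04)
  = 1.514 / 39.76 = 0.03808 h⁻¹
t½ = ln2 / k = 0.693147 / 0.03808 = 18.20 h

18.20 h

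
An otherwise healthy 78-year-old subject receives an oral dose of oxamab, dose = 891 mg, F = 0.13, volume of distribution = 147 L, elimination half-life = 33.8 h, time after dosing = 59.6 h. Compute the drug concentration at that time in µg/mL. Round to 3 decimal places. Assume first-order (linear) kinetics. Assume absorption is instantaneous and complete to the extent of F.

Amount reaching circulation = F × Dose = 0.13 × 891.0 = 115.8 mg
C₀ = F·Dose / Vd = 115.8 / 147 = 0.7878 mg/L
k = ln2 / t½ = 0.693147 / 33.8 = 0.02051 h⁻¹
C = C₀ · e^(−k·t) = 0.7878 × e^(−0.02051 × 59.6)
  = 0.7878 × 0.2945 = 0.2320 mg/L
(0.2320 mg/L = 0.2320 µg/mL)

0.232 µg/mL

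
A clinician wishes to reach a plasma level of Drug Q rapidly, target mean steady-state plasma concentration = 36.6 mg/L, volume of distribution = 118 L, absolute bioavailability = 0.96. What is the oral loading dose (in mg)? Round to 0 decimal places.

4499 mg

LD = Css × Vd / F = 36.6 × 118 / 0.96 = 4499 mg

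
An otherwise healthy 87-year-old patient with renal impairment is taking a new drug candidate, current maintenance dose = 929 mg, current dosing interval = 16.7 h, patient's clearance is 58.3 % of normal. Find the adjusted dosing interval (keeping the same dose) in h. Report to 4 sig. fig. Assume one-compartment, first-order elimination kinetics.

28.64 h

To keep the same average steady-state level, dosing rate must scale with clearance.
CL ratio = 58.3 / 100 = 0.5830
New interval (same dose) = 16.7 / 0.5830 = 28.64 h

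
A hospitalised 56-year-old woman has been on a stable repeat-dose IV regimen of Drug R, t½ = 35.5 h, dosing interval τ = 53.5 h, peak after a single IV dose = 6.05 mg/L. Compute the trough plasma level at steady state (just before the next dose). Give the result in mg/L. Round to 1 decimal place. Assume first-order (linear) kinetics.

3.3 mg/L

k = ln2 / t½ = 0.693147 / 35.5 = 0.01953 h⁻¹
e^(−kτ) = e^(−0.01953 × 53.5) = 0.3517
Accumulation ratio R = 1 / (1 − e^(−kτ)) = 1 / (1 − 0.3517) = 1.542
Steady-state trough = C₀ × R × e^(−kτ) = 6.05 × 1.542 × 0.3517 = 3.281 mg/L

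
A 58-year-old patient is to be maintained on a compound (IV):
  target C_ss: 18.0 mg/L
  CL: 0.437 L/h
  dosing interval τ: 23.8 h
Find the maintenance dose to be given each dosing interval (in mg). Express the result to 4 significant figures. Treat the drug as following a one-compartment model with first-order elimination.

187.2 mg

At steady state, Dose/τ = Css × CL.
Dose = Css × CL × τ = 18.0 × 0.4370 × 23.8 = 187.2 mg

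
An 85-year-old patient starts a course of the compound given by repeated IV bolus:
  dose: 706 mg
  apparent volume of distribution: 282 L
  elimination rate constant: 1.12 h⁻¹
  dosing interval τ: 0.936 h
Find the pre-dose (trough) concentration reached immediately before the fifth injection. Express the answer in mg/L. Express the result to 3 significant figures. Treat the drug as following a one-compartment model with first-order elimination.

1.33 mg/L

C₀ per dose = Dose / Vd = 706 / 282 = 2.504 mg/L
Fraction remaining after one interval: r = e^(−kτ) = e^(−1.120 × 0.936) = 0.3505
Before dose 5, 4 doses have been given (aged 1τ, 2τ, 3τ, 4τ).
C_trough = C₀ × (r + r² + … + r^4) = C₀ × r(1−r^4)/(1−r)
        = 2.504 × 0.3505 × (1 − 0.01509) / (1 − 0.3505) = 1.331 mg/L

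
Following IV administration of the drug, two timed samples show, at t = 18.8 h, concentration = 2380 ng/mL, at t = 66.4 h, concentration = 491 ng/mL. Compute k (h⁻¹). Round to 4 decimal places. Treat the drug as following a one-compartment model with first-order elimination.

0.0332 h⁻¹

k = ln(C₁/C₂) / (t₂ − t₁) = ln(2380/491) / (66.4 − 18.8)
  = 1.578 / 47.60 = 0.03315 h⁻¹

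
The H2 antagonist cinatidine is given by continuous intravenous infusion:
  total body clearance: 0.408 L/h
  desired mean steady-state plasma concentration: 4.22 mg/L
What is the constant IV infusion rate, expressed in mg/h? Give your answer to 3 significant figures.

At steady state, infusion rate R₀ = Css × CL = 4.22 × 0.4080 = 1.722 mg/h

1.72 mg/h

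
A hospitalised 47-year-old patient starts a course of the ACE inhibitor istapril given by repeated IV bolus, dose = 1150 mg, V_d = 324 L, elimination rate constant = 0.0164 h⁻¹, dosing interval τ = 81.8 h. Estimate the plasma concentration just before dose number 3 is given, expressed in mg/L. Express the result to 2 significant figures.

1.2 mg/L

C₀ per dose = Dose / Vd = 1150 / 324 = 3.549 mg/L
Fraction remaining after one interval: r = e^(−kτ) = e^(−0.01640 × 81.8) = 0.2614
Before dose 3, 2 doses have been given (aged 1τ, 2τ).
C_trough = C₀ × (r + r²) = 3.549 × (0.2614 + 0.06833) = 1.170 mg/L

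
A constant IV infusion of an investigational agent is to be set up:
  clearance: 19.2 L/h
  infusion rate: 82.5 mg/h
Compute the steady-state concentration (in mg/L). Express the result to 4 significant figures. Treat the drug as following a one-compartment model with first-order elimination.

At steady state Css = R₀ / CL = 82.5 / 19.20 = 4.297 mg/L

4.297 mg/L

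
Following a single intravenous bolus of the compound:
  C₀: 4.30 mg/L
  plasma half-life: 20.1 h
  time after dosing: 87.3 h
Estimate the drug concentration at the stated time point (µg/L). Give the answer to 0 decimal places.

k = ln2 / t½ = 0.693147 / 20.1 = 0.03448 h⁻¹
C = C₀ · e^(−k·t) = 4.300 × e^(−0.03448 × 87.3)
  = 4.300 × 0.04929 = 0.2119 mg/L
Convert: 0.2119 mg/L × 1000 = 211.9 µg/L

212 µg/L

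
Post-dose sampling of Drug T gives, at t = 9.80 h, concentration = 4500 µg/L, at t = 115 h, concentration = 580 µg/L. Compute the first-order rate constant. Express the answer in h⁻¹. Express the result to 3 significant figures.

k = ln(C₁/C₂) / (t₂ − t₁) = ln(4500/580) / (115 − 9.80)
  = 2.049 / 105.2 = 0.01948 h⁻¹

0.0195 h⁻¹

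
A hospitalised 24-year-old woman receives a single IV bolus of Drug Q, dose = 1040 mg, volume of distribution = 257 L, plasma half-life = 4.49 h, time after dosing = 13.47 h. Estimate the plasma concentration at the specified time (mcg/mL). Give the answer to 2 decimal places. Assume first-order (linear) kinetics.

0.51 mcg/mL

C₀ = Dose / Vd = 1040 / 257 = 4.047 mg/L
k = ln2 / t½ = 0.693147 / 4.49 = 0.1544 h⁻¹
t / t½ = 13.47 / 4.49 = 3 half-lives
C = C₀ × (1/2)^3 = 4.047 × 0.1250 = 0.5059 mg/L
(0.5059 mg/L = 0.5059 mcg/mL)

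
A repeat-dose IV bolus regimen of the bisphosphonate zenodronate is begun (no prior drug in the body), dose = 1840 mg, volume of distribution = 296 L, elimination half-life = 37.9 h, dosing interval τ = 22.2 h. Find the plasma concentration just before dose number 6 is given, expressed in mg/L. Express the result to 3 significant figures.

C₀ per dose = Dose / Vd = 1840 / 296 = 6.216 mg/L
k = ln2 / t½ = 0.693147 / 37.9 = 0.01829 h⁻¹
Fraction remaining after one interval: r = e^(−kτ) = e^(−0.01829 × 22.2) = 0.6663
Before dose 6, 5 doses have been given (aged 1τ, 2τ, 3τ, 4τ, 5τ).
C_trough = C₀ × (r + r² + … + r^5) = C₀ × r(1−r^5)/(1−r)
        = 6.216 × 0.6663 × (1 − 0.1313) / (1 − 0.6663) = 10.78 mg/L

10.8 mg/L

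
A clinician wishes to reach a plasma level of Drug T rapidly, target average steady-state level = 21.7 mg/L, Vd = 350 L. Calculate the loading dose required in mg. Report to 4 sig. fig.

7595 mg

LD = Css × Vd = 21.7 × 350 = 7595 mg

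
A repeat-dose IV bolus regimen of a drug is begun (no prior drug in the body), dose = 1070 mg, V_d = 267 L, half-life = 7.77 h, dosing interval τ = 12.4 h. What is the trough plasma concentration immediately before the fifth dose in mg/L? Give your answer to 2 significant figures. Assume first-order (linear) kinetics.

C₀ per dose = Dose / Vd = 1070 / 267 = 4.007 mg/L
k = ln2 / t½ = 0.693147 / 7.77 = 0.08921 h⁻¹
Fraction remaining after one interval: r = e^(−kτ) = e^(−0.08921 × 12.4) = 0.3308
Before dose 5, 4 doses have been given (aged 1τ, 2τ, 3τ, 4τ).
C_trough = C₀ × (r + r² + … + r^4) = C₀ × r(1−r^4)/(1−r)
        = 4.007 × 0.3308 × (1 − 0.01197) / (1 − 0.3308) = 1.957 mg/L

2.0 mg/L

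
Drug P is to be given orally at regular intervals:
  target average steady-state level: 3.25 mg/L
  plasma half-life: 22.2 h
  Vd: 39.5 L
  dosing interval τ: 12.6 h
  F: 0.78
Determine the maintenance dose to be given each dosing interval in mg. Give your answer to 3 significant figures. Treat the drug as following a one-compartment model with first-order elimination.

64.7 mg

k = ln2 / t½ = 0.693147 / 22.2 = 0.03122 h⁻¹
CL = k × Vd = 0.03122 × 39.5 = 1.233 L/h
At steady state, F × (Dose/τ) = Css × CL.
Dose = Css × CL × τ / F = 3.25 × 1.233 × 12.6 / 0.78 = 64.73 mg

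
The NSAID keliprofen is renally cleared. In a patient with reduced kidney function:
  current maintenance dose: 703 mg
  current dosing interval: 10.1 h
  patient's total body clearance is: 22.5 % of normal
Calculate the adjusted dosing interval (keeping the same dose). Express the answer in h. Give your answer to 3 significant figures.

To keep the same average steady-state level, dosing rate must scale with clearance.
CL ratio = 22.5 / 100 = 0.2250
New interval (same dose) = 10.1 / 0.2250 = 44.89 h

44.9 h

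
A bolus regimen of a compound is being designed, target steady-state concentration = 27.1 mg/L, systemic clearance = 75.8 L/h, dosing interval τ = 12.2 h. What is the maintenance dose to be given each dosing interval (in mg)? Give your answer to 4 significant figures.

At steady state, Dose/τ = Css × CL.
Dose = Css × CL × τ = 27.1 × 75.80 × 12.2 = 25060 mg

25060 mg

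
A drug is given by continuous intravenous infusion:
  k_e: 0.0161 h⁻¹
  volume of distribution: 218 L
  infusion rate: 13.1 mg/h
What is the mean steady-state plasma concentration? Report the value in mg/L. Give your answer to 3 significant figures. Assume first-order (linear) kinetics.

3.73 mg/L

CL = k × Vd = 0.01610 × 218 = 3.510 L/h
At steady state Css = R₀ / CL = 13.1 / 3.510 = 3.732 mg/L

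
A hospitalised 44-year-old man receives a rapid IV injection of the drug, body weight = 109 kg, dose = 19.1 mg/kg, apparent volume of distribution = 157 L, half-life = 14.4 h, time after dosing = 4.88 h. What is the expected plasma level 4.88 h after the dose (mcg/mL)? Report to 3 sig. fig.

Total dose = 19.1 × 109 = 2082 mg
C₀ = Dose / Vd = 2082 / 157 = 13.26 mg/L
k = ln2 / t½ = 0.693147 / 14.4 = 0.04814 h⁻¹
C = C₀ · e^(−k·t) = 13.26 × e^(−0.04814 × 4.88)
  = 13.26 × 0.7906 = 10.48 mg/L
(10.48 mg/L = 10.48 mcg/mL)

10.5 mcg/mL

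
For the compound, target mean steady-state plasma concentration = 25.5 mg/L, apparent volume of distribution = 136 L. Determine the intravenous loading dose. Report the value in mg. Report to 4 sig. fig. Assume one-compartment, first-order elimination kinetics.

LD = Css × Vd = 25.5 × 136 = 3468 mg

3468 mg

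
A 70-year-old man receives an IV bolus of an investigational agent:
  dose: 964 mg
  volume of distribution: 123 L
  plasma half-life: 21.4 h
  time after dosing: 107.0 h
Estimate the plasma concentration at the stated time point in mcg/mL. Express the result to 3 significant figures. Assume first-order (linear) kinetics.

C₀ = Dose / Vd = 964.0 / 123 = 7.837 mg/L
k = ln2 / t½ = 0.693147 / 21.4 = 0.03239 h⁻¹
t / t½ = 107.0 / 21.4 = 5 half-lives
C = C₀ × (1/2)^5 = 7.837 × 0.03125 = 0.2449 mg/L
(0.2449 mg/L = 0.2449 mcg/mL)

0.245 mcg/mL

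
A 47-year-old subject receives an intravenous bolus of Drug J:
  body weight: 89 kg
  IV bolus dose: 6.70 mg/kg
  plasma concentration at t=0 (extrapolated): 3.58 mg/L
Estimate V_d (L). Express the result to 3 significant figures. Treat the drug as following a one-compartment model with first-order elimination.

167 L

Dose = 6.70 × 89 = 596.3 mg
Vd = Dose / C₀ = 596.3 / 3.58 = 166.6 L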